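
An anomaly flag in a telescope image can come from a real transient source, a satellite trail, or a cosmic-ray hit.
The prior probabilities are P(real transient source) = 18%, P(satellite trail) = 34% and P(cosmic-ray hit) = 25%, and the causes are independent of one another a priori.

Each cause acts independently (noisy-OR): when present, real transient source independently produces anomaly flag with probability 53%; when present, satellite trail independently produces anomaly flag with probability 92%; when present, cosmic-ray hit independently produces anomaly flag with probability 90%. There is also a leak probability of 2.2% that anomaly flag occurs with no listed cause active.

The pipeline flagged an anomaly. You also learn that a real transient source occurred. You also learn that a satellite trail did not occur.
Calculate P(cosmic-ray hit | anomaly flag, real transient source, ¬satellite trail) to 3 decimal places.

P(cosmic-ray hit | anomaly flag, real transient source, ¬satellite trail) ≈ 0.370

Under noisy-OR, P(anomaly flag | causes) = 1 − (1−0.022)·∏(1−qᵢ) over the active causes.
By total probability over both values of cosmic-ray hit:
  P(anomaly flag | real transient source, ¬satellite trail) = 0.54034*0.75 + 0.954034*0.25
        = 0.405255 + 0.238509 = 0.643764
Keeping only the cosmic-ray hit-present terms gives 0.238509, so
  P(cosmic-ray hit | anomaly flag, real transient source, ¬satellite trail) = 0.238509 / 0.643764 ≈ 0.370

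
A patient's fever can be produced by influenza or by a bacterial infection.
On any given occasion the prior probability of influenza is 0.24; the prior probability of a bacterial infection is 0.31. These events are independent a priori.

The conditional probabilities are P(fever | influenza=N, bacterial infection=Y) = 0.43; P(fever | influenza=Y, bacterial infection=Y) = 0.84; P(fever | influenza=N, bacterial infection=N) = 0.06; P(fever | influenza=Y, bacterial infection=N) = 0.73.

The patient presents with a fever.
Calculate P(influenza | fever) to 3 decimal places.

P(influenza | fever) ≈ 0.580

P(fever) = 0.06·0.76·0.69 + 0.43·0.76·0.31 + 0.73·0.24·0.69 + 0.84·0.24·0.31 = 0.031464 + 0.101308 + 0.120888 + 0.062496 = 0.316156
The influenza-present share is 0.120888 + 0.062496 = 0.183384.
Hence the posterior is 0.183384/0.316156 ≈ 0.580.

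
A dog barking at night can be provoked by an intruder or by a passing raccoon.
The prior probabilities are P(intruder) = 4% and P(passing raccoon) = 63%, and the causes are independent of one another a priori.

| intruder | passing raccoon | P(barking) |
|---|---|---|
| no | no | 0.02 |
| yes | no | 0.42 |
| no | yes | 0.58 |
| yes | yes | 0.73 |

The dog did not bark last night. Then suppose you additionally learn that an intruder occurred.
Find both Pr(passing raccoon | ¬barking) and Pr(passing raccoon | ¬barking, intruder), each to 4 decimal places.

Pr(passing raccoon | ¬barking) ≈ 0.4224; Pr(passing raccoon | ¬barking, intruder) ≈ 0.4422

By total probability over the 4 (intruder, passing raccoon) configurations:
  P(¬barking) = 0.98×0.96×0.37 + 0.42×0.96×0.63 + 0.58×0.04×0.37 + 0.27×0.04×0.63
        = 0.348096 + 0.254016 + 0.008584 + 0.006804 = 0.617500
Keeping only the passing raccoon-present terms gives 0.260820, so
  P(passing raccoon | ¬barking) = 0.260820 / 0.617500 ≈ 0.4224

With the extra evidence:
By total probability over both values of passing raccoon:
  P(¬barking | intruder) = 0.58×0.37 + 0.27×0.63
        = 0.214600 + 0.170100 = 0.384700
The terms with passing raccoon present sum to 0.170100, so
  P(passing raccoon | ¬barking, intruder) = 0.170100 / 0.384700 ≈ 0.4422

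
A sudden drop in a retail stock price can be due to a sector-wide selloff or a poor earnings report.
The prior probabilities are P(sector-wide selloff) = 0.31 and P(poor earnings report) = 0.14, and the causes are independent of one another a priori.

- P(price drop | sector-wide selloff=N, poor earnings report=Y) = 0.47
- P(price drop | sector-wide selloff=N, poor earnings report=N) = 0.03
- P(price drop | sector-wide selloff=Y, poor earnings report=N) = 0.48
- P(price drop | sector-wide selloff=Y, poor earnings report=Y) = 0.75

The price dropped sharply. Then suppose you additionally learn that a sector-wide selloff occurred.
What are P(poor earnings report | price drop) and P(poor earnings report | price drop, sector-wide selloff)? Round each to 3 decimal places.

P(poor earnings report | price drop) ≈ 0.348; P(poor earnings report | price drop, sector-wide selloff) ≈ 0.203

P(price drop) = 0.03×0.69×0.86 + 0.47×0.69×0.14 + 0.48×0.31×0.86 + 0.75×0.31×0.14 = 0.017802 + 0.045402 + 0.127968 + 0.032550 = 0.223722
Restricting to configurations with poor earnings report present: 0.045402 + 0.032550 = 0.077952.
So P(poor earnings report | price drop) = 0.077952/0.223722 ≈ 0.348.

Now also conditioning on sector-wide selloff=true:
P(price drop | sector-wide selloff) = 0.48×0.86 + 0.75×0.14 = 0.412800 + 0.105000 = 0.517800
The poor earnings report-present share is 0.75×0.14 = 0.105000.
Hence the posterior is 0.105000/0.517800 ≈ 0.203.
The drop from 0.348 to 0.203 is the explaining-away (discounting) effect.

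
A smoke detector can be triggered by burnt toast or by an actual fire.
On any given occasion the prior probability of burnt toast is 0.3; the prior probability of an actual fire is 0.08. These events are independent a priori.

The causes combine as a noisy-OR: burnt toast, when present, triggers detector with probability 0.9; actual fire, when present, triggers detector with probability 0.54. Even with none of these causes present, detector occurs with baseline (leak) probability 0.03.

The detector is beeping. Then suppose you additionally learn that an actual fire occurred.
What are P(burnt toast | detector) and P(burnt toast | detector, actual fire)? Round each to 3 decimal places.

P(burnt toast | detector) ≈ 0.844; P(burnt toast | detector, actual fire) ≈ 0.425

Under noisy-OR, P(detector | causes) = 1 − (1−0.03)·∏(1−qᵢ) over the active causes.
P(detector) = 0.03·0.7·0.92 + 0.5538·0.7·0.08 + 0.903·0.3·0.92 + 0.95538·0.3·0.08 = 0.019320 + 0.031013 + 0.249228 + 0.022929 = 0.322490
Restricting to configurations with burnt toast present: 0.249228 + 0.022929 = 0.272157.
So P(burnt toast | detector) = 0.272157/0.322490 ≈ 0.844.

Now also conditioning on actual fire=true:
P(detector | actual fire) = 0.5538×0.7 + 0.95538×0.3 = 0.387660 + 0.286614 = 0.674274
Restricting to configurations with burnt toast present: 0.95538×0.3 = 0.286614.
Hence the posterior is 0.286614/0.674274 ≈ 0.425.
— actual fire explains away the evidence for burnt toast.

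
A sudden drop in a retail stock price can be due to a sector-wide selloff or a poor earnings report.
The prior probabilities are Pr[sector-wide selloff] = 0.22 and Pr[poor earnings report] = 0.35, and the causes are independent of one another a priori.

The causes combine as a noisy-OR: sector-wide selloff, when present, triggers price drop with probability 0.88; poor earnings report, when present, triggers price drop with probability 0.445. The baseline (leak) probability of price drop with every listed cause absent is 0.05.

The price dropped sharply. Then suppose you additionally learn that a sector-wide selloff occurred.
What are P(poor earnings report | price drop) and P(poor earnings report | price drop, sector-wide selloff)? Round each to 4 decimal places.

Under noisy-OR, P(price drop | causes) = 1 − (1−0.05)·∏(1−qᵢ) over the active causes.
P(price drop) = 0.05*0.78*0.65 + 0.47275*0.78*0.35 + 0.886*0.22*0.65 + 0.93673*0.22*0.35 = 0.025350 + 0.129061 + 0.126698 + 0.072128 = 0.353237
Of this, 0.201189 comes from 0.129061 + 0.072128 (the poor earnings report=true cases).
So P(poor earnings report | price drop) = 0.201189/0.353237 ≈ 0.5696.

Now condition on the additional information:
Numerator (weight on configurations with poor earnings report): 0.93673·0.35 = 0.327855
The normalizing constant is 0.886·0.65 + 0.93673·0.35 = 0.903755
Posterior = 0.327855 / 0.903755 ≈ 0.3628
Conditioning on sector-wide selloff lowers the posterior on poor earnings report: the classic explaining-away effect in a common-effect structure.

P(poor earnings report | price drop) ≈ 0.5696; P(poor earnings report | price drop, sector-wide selloff) ≈ 0.3628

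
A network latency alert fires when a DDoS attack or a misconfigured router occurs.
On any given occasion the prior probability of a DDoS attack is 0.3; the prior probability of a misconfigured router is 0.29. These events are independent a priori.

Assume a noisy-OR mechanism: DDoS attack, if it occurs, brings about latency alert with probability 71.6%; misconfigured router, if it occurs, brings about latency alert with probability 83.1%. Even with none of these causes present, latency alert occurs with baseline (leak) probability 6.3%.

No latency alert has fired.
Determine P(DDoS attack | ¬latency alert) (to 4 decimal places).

P(DDoS attack | ¬latency alert) ≈ 0.1085

Under noisy-OR, P(latency alert | causes) = 1 − (1−0.063)·∏(1−qᵢ) over the active causes.
P(¬latency alert) = 0.937*0.7*0.71 + 0.158353*0.7*0.29 + 0.266108*0.3*0.71 + 0.044972*0.3*0.29 = 0.465689 + 0.032146 + 0.056681 + 0.003913 = 0.558429
The DDoS attack-present share is 0.056681 + 0.003913 = 0.060594.
P(DDoS attack | ¬latency alert) = 0.060594 / 0.558429 ≈ 0.1085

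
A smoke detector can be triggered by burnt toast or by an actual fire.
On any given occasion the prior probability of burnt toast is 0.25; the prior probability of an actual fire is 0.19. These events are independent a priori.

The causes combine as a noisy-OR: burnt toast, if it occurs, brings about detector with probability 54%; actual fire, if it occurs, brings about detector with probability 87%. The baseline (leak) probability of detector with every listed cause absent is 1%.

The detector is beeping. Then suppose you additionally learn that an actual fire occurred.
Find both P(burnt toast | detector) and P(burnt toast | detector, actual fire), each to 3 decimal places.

Under noisy-OR, P(detector | causes) = 1 − (1−0.01)·∏(1−qᵢ) over the active causes.
P(detector) = 0.01*0.75*0.81 + 0.8713*0.75*0.19 + 0.5446*0.25*0.81 + 0.940798*0.25*0.19 = 0.006075 + 0.124160 + 0.110282 + 0.044688 = 0.285205
Of this, 0.154970 comes from 0.110282 + 0.044688 (the burnt toast=true cases).
Hence the posterior is 0.154970/0.285205 ≈ 0.543.

With the extra evidence:
P(detector | actual fire) = 0.8713×0.75 + 0.940798×0.25 = 0.653475 + 0.235200 = 0.888675
Restricting to configurations with burnt toast present: 0.940798×0.25 = 0.235200.
Hence the posterior is 0.235200/0.888675 ≈ 0.265.
The drop from 0.543 to 0.265 is the explaining-away (discounting) effect.

P(burnt toast | detector) ≈ 0.543; P(burnt toast | detector, actual fire) ≈ 0.265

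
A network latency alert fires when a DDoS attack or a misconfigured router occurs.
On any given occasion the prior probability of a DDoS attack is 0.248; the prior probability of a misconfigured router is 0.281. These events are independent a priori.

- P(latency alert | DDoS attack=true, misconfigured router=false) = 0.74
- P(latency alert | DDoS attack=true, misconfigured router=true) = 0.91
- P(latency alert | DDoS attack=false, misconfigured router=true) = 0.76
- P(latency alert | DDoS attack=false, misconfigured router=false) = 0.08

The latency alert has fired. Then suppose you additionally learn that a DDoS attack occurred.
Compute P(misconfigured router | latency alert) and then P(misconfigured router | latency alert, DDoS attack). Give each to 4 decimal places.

P(misconfigured router | latency alert) ≈ 0.5611; P(misconfigured router | latency alert, DDoS attack) ≈ 0.3246

P(latency alert) = 0.08×0.752×0.719 + 0.76×0.752×0.281 + 0.74×0.248×0.719 + 0.91×0.248×0.281 = 0.043255 + 0.160597 + 0.131951 + 0.063416 = 0.399219
The misconfigured router-present share is 0.160597 + 0.063416 = 0.224013.
So P(misconfigured router | latency alert) = 0.224013/0.399219 ≈ 0.5611.

With the extra evidence:
P(latency alert | DDoS attack) = 0.74×0.719 + 0.91×0.281 = 0.532060 + 0.255710 = 0.787770
The misconfigured router-present share is 0.91×0.281 = 0.255710.
P(misconfigured router | latency alert, DDoS attack) = 0.255710 / 0.787770 ≈ 0.3246
This is intercausal reasoning (explaining away): once DDoS attack accounts for the latency alert, misconfigured router becomes less likely.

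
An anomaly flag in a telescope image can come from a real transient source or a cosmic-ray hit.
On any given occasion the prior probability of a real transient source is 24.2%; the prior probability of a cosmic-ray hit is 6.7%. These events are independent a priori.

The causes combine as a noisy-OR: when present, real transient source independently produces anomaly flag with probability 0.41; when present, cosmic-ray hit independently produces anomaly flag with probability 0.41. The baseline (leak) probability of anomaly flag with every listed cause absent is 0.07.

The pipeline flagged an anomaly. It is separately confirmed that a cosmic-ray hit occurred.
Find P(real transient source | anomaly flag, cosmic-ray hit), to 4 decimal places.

Under noisy-OR, P(anomaly flag | causes) = 1 − (1−0.07)·∏(1−qᵢ) over the active causes.
Numerator (weight on configurations with real transient source): 0.676267·0.242 = 0.163657
The normalizing constant is 0.4513·0.758 + 0.676267·0.242 = 0.505742
Posterior = 0.163657 / 0.505742 ≈ 0.3236

P(real transient source | anomaly flag, cosmic-ray hit) ≈ 0.3236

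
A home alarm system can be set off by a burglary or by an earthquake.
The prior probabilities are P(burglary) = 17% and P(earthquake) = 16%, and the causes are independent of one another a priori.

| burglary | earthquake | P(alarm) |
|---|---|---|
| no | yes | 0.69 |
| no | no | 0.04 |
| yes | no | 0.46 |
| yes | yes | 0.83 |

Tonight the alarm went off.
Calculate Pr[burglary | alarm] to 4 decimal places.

Pr[burglary | alarm] ≈ 0.4248

For the numerator, keep only burglary=true terms: 0.065688 + 0.022576 = 0.088264
Denominator P(alarm): 0.04·0.83·0.84 + 0.69·0.83·0.16 + 0.46·0.17·0.84 + 0.83·0.17·0.16 = 0.207784
P(burglary | alarm) = 0.088264/0.207784 ≈ 0.4248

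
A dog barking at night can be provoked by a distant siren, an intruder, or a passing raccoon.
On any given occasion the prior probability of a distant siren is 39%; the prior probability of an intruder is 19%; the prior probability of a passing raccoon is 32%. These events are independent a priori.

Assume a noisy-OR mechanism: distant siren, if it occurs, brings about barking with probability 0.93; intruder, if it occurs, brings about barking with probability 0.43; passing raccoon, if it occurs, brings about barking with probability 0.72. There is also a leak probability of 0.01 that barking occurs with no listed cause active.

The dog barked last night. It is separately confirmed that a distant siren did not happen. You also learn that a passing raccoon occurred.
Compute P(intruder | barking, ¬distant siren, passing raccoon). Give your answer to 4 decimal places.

Under noisy-OR, P(barking | causes) = 1 − (1−0.01)·∏(1−qᵢ) over the active causes.
Enumerate both values of intruder and weight by the priors:
  P(barking | ¬distant siren, passing raccoon) = 0.7228·0.81 + 0.841996·0.19
        = 0.585468 + 0.159979 = 0.745447
Keeping only the intruder-present terms gives 0.159979, so
  P(intruder | barking, ¬distant siren, passing raccoon) = 0.159979 / 0.745447 ≈ 0.2146

P(intruder | barking, ¬distant siren, passing raccoon) ≈ 0.2146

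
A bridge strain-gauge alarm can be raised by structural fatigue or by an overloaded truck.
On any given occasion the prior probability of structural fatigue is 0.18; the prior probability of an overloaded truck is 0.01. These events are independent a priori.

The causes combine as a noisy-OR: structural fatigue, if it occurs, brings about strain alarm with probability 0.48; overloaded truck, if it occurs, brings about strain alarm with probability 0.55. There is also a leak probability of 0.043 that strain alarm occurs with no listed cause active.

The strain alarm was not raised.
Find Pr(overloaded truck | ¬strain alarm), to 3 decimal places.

Pr(overloaded truck | ¬strain alarm) ≈ 0.005

Under noisy-OR, P(strain alarm | causes) = 1 − (1−0.043)·∏(1−qᵢ) over the active causes.
For the numerator, keep only overloaded truck=true terms: 0.003531 + 0.000403 = 0.003934
Normalizer over all consistent configurations: 0.957*0.82*0.99 + 0.43065*0.82*0.01 + 0.49764*0.18*0.99 + 0.223938*0.18*0.01 = 0.869506
P(overloaded truck | ¬strain alarm) = 0.003934/0.869506 ≈ 0.005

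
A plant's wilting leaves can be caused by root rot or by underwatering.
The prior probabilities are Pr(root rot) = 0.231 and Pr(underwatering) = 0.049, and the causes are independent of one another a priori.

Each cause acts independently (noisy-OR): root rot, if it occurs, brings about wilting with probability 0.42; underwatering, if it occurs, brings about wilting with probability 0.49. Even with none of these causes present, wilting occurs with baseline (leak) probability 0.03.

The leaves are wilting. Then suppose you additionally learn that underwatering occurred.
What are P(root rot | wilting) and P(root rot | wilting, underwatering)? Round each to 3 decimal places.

Under noisy-OR, P(wilting | causes) = 1 − (1−0.03)·∏(1−qᵢ) over the active causes.
P(wilting) = 0.03*0.769*0.951 + 0.5053*0.769*0.049 + 0.4374*0.231*0.951 + 0.713074*0.231*0.049 = 0.021940 + 0.019040 + 0.096088 + 0.008071 = 0.145139
Restricting to configurations with root rot present: 0.096088 + 0.008071 = 0.104159.
Hence the posterior is 0.104159/0.145139 ≈ 0.718.

Now condition on the additional information:
P(wilting | underwatering) = 0.5053*0.769 + 0.713074*0.231 = 0.388576 + 0.164720 = 0.553296
Of this, 0.164720 comes from 0.713074*0.231 (the root rot=true cases).
So P(root rot | wilting, underwatering) = 0.164720/0.553296 ≈ 0.298.

P(root rot | wilting) ≈ 0.718; P(root rot | wilting, underwatering) ≈ 0.298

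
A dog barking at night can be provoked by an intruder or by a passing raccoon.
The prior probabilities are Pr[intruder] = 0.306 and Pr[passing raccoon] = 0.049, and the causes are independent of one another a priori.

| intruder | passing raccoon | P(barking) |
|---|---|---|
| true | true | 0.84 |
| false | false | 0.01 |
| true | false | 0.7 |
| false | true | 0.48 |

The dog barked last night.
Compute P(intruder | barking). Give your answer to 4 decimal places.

P(intruder | barking) ≈ 0.9042

P(barking) = 0.01×0.694×0.951 + 0.48×0.694×0.049 + 0.7×0.306×0.951 + 0.84×0.306×0.049 = 0.006600 + 0.016323 + 0.203704 + 0.012595 = 0.239222
Restricting to configurations with intruder present: 0.203704 + 0.012595 = 0.216299.
So P(intruder | barking) = 0.216299/0.239222 ≈ 0.9042.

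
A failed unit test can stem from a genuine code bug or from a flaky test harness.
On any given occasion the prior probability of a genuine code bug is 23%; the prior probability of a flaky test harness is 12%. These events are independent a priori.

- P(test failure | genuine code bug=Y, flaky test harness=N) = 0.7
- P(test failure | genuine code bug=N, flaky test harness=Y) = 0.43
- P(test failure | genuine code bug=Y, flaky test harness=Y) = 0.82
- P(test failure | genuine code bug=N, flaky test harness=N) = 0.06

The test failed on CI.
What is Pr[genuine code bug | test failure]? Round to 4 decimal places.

P(test failure) = 0.06×0.77×0.88 + 0.43×0.77×0.12 + 0.7×0.23×0.88 + 0.82×0.23×0.12 = 0.040656 + 0.039732 + 0.141680 + 0.022632 = 0.244700
Of this, 0.164312 comes from 0.141680 + 0.022632 (the genuine code bug=true cases).
Hence the posterior is 0.164312/0.244700 ≈ 0.6715.

Pr[genuine code bug | test failure] ≈ 0.6715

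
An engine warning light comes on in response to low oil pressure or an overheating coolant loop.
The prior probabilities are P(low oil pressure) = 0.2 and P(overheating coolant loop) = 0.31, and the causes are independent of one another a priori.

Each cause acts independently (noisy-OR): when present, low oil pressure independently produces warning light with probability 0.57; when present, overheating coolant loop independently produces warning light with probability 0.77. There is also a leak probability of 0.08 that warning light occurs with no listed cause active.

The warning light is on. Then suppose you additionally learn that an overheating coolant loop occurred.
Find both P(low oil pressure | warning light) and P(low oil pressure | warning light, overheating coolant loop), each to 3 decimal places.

P(low oil pressure | warning light) ≈ 0.368; P(low oil pressure | warning light, overheating coolant loop) ≈ 0.224

Under noisy-OR, P(warning light | causes) = 1 − (1−0.08)·∏(1−qᵢ) over the active causes.
P(warning light) = 0.08·0.8·0.69 + 0.7884·0.8·0.31 + 0.6044·0.2·0.69 + 0.909012·0.2·0.31 = 0.044160 + 0.195523 + 0.083407 + 0.056359 = 0.379449
The low oil pressure-present share is 0.083407 + 0.056359 = 0.139766.
Hence the posterior is 0.139766/0.379449 ≈ 0.368.

With the extra evidence:
P(warning light | overheating coolant loop) = 0.7884*0.8 + 0.909012*0.2 = 0.630720 + 0.181802 = 0.812522
The low oil pressure-present share is 0.909012*0.2 = 0.181802.
Hence the posterior is 0.181802/0.812522 ≈ 0.224.
Conditioning on overheating coolant loop lowers the posterior on low oil pressure: the classic explaining-away effect in a common-effect structure.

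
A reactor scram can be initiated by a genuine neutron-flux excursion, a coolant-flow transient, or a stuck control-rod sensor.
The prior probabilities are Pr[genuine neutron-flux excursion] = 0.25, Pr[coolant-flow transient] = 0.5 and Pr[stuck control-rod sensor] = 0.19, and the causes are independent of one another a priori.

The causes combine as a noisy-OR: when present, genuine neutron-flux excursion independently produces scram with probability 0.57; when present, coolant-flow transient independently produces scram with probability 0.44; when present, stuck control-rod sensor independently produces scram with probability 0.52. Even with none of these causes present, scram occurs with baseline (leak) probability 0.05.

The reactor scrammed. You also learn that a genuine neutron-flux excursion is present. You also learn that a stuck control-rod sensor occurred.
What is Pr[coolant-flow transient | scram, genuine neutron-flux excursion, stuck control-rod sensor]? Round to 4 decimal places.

Pr[coolant-flow transient | scram, genuine neutron-flux excursion, stuck control-rod sensor] ≈ 0.5255

Under noisy-OR, P(scram | causes) = 1 − (1−0.05)·∏(1−qᵢ) over the active causes.
P(scram | genuine neutron-flux excursion, stuck control-rod sensor) = 0.80392×0.5 + 0.890195×0.5 = 0.401960 + 0.445097 = 0.847057
Restricting to configurations with coolant-flow transient present: 0.890195×0.5 = 0.445097.
P(coolant-flow transient | scram, genuine neutron-flux excursion, stuck control-rod sensor) = 0.445097 / 0.847057 ≈ 0.5255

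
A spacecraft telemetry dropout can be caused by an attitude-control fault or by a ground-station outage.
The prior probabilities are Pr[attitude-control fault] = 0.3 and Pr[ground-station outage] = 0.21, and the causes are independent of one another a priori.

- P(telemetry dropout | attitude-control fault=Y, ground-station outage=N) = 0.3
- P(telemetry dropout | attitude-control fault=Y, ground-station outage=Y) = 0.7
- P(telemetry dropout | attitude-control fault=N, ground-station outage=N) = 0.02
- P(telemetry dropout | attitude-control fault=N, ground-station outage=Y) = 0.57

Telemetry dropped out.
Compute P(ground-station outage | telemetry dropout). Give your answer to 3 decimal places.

Enumerate the 4 (attitude-control fault, ground-station outage) configurations and weight by the priors:
  P(telemetry dropout) = 0.02·0.7·0.79 + 0.57·0.7·0.21 + 0.3·0.3·0.79 + 0.7·0.3·0.21
        = 0.011060 + 0.083790 + 0.071100 + 0.044100 = 0.210050
Keeping only the ground-station outage-present terms gives 0.127890, so
  P(ground-station outage | telemetry dropout) = 0.127890 / 0.210050 ≈ 0.609

P(ground-station outage | telemetry dropout) ≈ 0.609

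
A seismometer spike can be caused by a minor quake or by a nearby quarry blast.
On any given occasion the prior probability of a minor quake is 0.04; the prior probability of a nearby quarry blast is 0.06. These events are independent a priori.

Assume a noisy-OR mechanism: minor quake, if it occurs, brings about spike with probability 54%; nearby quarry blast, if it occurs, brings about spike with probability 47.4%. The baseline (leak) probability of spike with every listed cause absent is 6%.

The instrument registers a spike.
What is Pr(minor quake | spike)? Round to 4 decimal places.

Pr(minor quake | spike) ≈ 0.2179

Under noisy-OR, P(spike | causes) = 1 − (1−0.06)·∏(1−qᵢ) over the active causes.
Enumerate the 4 (minor quake, nearby quarry blast) configurations and weight by the priors:
  P(spike) = 0.06×0.96×0.94 + 0.50556×0.96×0.06 + 0.5676×0.04×0.94 + 0.772558×0.04×0.06
        = 0.054144 + 0.029120 + 0.021342 + 0.001854 = 0.106460
Configurations with minor quake contribute 0.023196, so
  P(minor quake | spike) = 0.023196 / 0.106460 ≈ 0.2179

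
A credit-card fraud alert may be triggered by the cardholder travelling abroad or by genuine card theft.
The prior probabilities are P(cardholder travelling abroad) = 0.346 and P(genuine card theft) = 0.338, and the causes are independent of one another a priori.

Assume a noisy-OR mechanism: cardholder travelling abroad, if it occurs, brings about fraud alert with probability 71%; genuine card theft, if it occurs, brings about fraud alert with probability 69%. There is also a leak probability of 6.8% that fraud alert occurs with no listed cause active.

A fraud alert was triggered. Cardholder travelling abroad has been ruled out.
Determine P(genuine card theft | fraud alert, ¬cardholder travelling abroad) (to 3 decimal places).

P(genuine card theft | fraud alert, ¬cardholder travelling abroad) ≈ 0.842

Under noisy-OR, P(fraud alert | causes) = 1 − (1−0.068)·∏(1−qᵢ) over the active causes.
Enumerate both values of genuine card theft and weight by the priors:
  P(fraud alert | ¬cardholder travelling abroad) = 0.068*0.662 + 0.71108*0.338
        = 0.045016 + 0.240345 = 0.285361
Keeping only the genuine card theft-present terms gives 0.240345, so
  P(genuine card theft | fraud alert, ¬cardholder travelling abroad) = 0.240345 / 0.285361 ≈ 0.842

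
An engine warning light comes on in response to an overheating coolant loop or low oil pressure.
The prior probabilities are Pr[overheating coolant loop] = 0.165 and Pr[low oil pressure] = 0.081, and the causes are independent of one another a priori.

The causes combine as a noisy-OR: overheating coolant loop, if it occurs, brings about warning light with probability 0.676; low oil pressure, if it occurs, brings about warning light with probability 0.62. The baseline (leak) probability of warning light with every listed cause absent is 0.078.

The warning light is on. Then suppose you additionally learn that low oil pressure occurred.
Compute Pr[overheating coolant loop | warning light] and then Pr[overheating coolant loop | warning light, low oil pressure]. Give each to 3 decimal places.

Under noisy-OR, P(warning light | causes) = 1 − (1−0.078)·∏(1−qᵢ) over the active causes.
By total probability over the 4 (overheating coolant loop, low oil pressure) configurations:
  P(warning light) = 0.078*0.835*0.919 + 0.64964*0.835*0.081 + 0.701272*0.165*0.919 + 0.886483*0.165*0.081
        = 0.059854 + 0.043938 + 0.106337 + 0.011848 = 0.221977
Configurations with overheating coolant loop contribute 0.118185, so
  P(overheating coolant loop | warning light) = 0.118185 / 0.221977 ≈ 0.532

With the extra evidence:
P(warning light | low oil pressure) = 0.64964×0.835 + 0.886483×0.165 = 0.542449 + 0.146270 = 0.688719
Restricting to configurations with overheating coolant loop present: 0.886483×0.165 = 0.146270.
P(overheating coolant loop | warning light, low oil pressure) = 0.146270 / 0.688719 ≈ 0.212
Conditioning on low oil pressure lowers the posterior on overheating coolant loop: the classic explaining-away effect in a common-effect structure.

Pr[overheating coolant loop | warning light] ≈ 0.532; Pr[overheating coolant loop | warning light, low oil pressure] ≈ 0.212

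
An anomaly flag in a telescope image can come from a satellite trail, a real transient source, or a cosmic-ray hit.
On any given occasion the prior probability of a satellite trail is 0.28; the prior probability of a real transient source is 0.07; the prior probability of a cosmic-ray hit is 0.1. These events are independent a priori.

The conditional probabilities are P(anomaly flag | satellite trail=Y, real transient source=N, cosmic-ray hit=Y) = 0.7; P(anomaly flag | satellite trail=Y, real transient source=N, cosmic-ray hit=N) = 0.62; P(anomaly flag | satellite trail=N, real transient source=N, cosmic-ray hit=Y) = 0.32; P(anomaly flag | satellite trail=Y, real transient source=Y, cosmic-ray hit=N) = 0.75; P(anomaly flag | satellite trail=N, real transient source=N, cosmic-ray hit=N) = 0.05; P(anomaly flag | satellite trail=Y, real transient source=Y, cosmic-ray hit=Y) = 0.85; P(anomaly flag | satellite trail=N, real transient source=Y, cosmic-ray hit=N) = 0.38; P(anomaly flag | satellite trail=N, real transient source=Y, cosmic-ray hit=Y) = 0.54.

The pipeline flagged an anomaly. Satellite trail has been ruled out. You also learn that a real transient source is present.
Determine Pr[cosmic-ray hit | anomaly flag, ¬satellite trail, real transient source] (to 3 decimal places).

Pr[cosmic-ray hit | anomaly flag, ¬satellite trail, real transient source] ≈ 0.136

P(anomaly flag | ¬satellite trail, real transient source) = 0.38×0.9 + 0.54×0.1 = 0.342000 + 0.054000 = 0.396000
Restricting to configurations with cosmic-ray hit present: 0.54×0.1 = 0.054000.
So P(cosmic-ray hit | anomaly flag, ¬satellite trail, real transient source) = 0.054000/0.396000 ≈ 0.136.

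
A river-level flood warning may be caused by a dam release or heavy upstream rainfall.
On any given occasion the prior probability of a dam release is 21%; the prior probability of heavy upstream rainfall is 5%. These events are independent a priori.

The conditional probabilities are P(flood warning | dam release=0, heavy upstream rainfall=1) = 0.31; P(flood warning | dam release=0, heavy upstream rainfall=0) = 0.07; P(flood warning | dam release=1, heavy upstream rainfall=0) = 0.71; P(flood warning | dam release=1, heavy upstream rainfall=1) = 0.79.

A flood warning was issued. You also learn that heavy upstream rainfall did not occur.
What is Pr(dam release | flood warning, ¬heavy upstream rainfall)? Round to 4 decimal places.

Pr(dam release | flood warning, ¬heavy upstream rainfall) ≈ 0.7295

By total probability over both values of dam release:
  P(flood warning | ¬heavy upstream rainfall) = 0.07*0.79 + 0.71*0.21
        = 0.055300 + 0.149100 = 0.204400
Keeping only the dam release-present terms gives 0.149100, so
  P(dam release | flood warning, ¬heavy upstream rainfall) = 0.149100 / 0.204400 ≈ 0.7295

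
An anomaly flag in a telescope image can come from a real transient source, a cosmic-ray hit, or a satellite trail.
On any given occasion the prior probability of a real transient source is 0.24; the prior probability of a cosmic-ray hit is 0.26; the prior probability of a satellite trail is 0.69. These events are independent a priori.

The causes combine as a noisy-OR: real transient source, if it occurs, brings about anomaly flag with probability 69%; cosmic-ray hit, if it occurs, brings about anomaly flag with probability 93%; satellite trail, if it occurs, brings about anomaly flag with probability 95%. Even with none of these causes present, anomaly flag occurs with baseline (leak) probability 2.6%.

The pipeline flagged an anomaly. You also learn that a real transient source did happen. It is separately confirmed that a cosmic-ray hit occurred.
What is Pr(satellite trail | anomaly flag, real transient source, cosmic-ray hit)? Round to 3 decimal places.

Pr(satellite trail | anomaly flag, real transient source, cosmic-ray hit) ≈ 0.694

Under noisy-OR, P(anomaly flag | causes) = 1 − (1−0.026)·∏(1−qᵢ) over the active causes.
P(anomaly flag | real transient source, cosmic-ray hit) = 0.978864·0.31 + 0.998943·0.69 = 0.303448 + 0.689271 = 0.992719
Of this, 0.689271 comes from 0.998943·0.69 (the satellite trail=true cases).
Hence the posterior is 0.689271/0.992719 ≈ 0.694.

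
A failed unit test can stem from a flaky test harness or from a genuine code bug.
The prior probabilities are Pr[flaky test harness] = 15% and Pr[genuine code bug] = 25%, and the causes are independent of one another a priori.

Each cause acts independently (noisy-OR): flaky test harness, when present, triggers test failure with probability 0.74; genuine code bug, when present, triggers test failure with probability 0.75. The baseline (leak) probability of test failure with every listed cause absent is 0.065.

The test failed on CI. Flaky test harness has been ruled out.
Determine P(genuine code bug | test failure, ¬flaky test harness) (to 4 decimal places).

Under noisy-OR, P(test failure | causes) = 1 − (1−0.065)·∏(1−qᵢ) over the active causes.
P(test failure | ¬flaky test harness) = 0.065·0.75 + 0.76625·0.25 = 0.048750 + 0.191562 = 0.240312
Restricting to configurations with genuine code bug present: 0.76625·0.25 = 0.191562.
Hence the posterior is 0.191562/0.240312 ≈ 0.7971.

P(genuine code bug | test failure, ¬flaky test harness) ≈ 0.7971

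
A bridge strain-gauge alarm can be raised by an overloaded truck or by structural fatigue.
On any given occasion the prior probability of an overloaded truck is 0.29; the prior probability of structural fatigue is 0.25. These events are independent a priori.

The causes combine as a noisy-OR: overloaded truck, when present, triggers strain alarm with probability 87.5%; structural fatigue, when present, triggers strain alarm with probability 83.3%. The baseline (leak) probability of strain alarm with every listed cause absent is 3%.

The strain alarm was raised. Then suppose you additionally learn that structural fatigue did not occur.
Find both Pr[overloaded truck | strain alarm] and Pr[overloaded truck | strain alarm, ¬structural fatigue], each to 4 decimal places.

Pr[overloaded truck | strain alarm] ≈ 0.6141; Pr[overloaded truck | strain alarm, ¬structural fatigue] ≈ 0.9229

Under noisy-OR, P(strain alarm | causes) = 1 − (1−0.03)·∏(1−qᵢ) over the active causes.
P(strain alarm) = 0.03×0.71×0.75 + 0.83801×0.71×0.25 + 0.87875×0.29×0.75 + 0.979751×0.29×0.25 = 0.015975 + 0.148747 + 0.191128 + 0.071032 = 0.426882
Restricting to configurations with overloaded truck present: 0.191128 + 0.071032 = 0.262160.
P(overloaded truck | strain alarm) = 0.262160 / 0.426882 ≈ 0.6141

Now condition on the additional information:
By total probability over both values of overloaded truck:
  P(strain alarm | ¬structural fatigue) = 0.03×0.71 + 0.87875×0.29
        = 0.021300 + 0.254837 = 0.276137
Configurations with overloaded truck contribute 0.254837, so
  P(overloaded truck | strain alarm, ¬structural fatigue) = 0.254837 / 0.276137 ≈ 0.9229
With structural fatigue excluded, overloaded truck must carry more of the explanatory weight for the strain alarm.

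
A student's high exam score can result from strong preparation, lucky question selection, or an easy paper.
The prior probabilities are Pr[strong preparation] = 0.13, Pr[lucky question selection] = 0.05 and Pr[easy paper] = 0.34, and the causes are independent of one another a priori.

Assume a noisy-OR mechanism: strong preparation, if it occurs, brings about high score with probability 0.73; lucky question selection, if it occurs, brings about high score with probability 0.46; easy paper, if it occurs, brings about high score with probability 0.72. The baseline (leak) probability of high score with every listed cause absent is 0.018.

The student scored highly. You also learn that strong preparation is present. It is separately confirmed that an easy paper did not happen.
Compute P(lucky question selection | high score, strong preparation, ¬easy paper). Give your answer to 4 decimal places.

P(lucky question selection | high score, strong preparation, ¬easy paper) ≈ 0.0578

Under noisy-OR, P(high score | causes) = 1 − (1−0.018)·∏(1−qᵢ) over the active causes.
P(high score | strong preparation, ¬easy paper) = 0.73486*0.95 + 0.856824*0.05 = 0.698117 + 0.042841 = 0.740958
The lucky question selection-present share is 0.856824*0.05 = 0.042841.
Hence the posterior is 0.042841/0.740958 ≈ 0.0578.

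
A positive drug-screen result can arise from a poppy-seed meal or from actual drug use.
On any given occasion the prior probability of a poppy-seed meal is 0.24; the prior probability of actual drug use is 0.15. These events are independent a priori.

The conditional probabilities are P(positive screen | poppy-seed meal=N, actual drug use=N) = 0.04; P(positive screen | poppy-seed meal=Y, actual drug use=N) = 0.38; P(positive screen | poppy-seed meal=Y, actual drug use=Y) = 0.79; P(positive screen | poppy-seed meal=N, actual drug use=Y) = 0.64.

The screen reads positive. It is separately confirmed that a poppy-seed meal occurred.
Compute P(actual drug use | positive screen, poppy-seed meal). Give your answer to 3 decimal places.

P(actual drug use | positive screen, poppy-seed meal) ≈ 0.268

Enumerate both values of actual drug use and weight by the priors:
  P(positive screen | poppy-seed meal) = 0.38*0.85 + 0.79*0.15
        = 0.323000 + 0.118500 = 0.441500
Keeping only the actual drug use-present terms gives 0.118500, so
  P(actual drug use | positive screen, poppy-seed meal) = 0.118500 / 0.441500 ≈ 0.268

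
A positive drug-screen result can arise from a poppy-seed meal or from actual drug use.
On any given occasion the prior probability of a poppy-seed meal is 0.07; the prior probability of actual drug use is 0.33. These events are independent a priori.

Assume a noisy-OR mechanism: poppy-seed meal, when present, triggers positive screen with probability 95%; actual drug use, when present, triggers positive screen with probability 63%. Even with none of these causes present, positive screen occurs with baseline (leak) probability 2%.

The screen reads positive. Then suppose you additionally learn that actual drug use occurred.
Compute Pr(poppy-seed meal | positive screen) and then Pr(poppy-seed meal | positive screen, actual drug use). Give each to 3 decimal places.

Under noisy-OR, P(positive screen | causes) = 1 − (1−0.02)·∏(1−qᵢ) over the active causes.
Enumerate the 4 (poppy-seed meal, actual drug use) configurations and weight by the priors:
  P(positive screen) = 0.02*0.93*0.67 + 0.6374*0.93*0.33 + 0.951*0.07*0.67 + 0.98187*0.07*0.33
        = 0.012462 + 0.195618 + 0.044602 + 0.022681 = 0.275363
Configurations with poppy-seed meal contribute 0.067283, so
  P(poppy-seed meal | positive screen) = 0.067283 / 0.275363 ≈ 0.244

With the extra evidence:
Enumerate both values of poppy-seed meal and weight by the priors:
  P(positive screen | actual drug use) = 0.6374·0.93 + 0.98187·0.07
        = 0.592782 + 0.068731 = 0.661513
The terms with poppy-seed meal present sum to 0.068731, so
  P(poppy-seed meal | positive screen, actual drug use) = 0.068731 / 0.661513 ≈ 0.104
This is intercausal reasoning (explaining away): once actual drug use accounts for the positive screen, poppy-seed meal becomes less likely.

Pr(poppy-seed meal | positive screen) ≈ 0.244; Pr(poppy-seed meal | positive screen, actual drug use) ≈ 0.104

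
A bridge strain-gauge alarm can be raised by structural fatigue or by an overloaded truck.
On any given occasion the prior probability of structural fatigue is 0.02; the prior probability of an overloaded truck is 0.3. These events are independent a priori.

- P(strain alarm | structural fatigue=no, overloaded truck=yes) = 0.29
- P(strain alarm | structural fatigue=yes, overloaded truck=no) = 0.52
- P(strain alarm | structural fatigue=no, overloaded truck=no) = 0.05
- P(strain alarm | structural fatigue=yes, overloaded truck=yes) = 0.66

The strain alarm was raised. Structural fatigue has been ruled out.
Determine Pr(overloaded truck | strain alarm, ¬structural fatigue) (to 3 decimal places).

Weight on overloaded truck=true, given the evidence: 0.29*0.3 = 0.087000
Denominator P(strain alarm | ¬structural fatigue): 0.05*0.7 + 0.29*0.3 = 0.122000
P(overloaded truck | strain alarm, ¬structural fatigue) = 0.087000/0.122000 ≈ 0.713

Pr(overloaded truck | strain alarm, ¬structural fatigue) ≈ 0.713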